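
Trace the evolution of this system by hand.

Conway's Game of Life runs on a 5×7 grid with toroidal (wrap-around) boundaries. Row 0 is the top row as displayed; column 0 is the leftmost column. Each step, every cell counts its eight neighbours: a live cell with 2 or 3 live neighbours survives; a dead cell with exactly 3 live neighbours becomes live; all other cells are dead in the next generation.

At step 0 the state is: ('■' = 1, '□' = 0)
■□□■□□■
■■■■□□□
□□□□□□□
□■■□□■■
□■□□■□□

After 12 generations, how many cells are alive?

step 0: ■□□■□□■
■■■■□□□
□□□□□□□
□■■□□■■
□■□□■□□
step 1: □□□■■□■
■■■■□□■
□□□■□□■
■■■□□■□
□■□■■□□
step 2: □□□□□□■
□■□□□□■
□□□■■■□
■■□□□■■
□■□□□□■
step 3: □□□□□■■
■□□□■□■
□■■□■□□
□■■□□□□
□■□□□□□
step 4: □□□□□■■
■■□■■□■
□□■□□■□
■□□■□□□
■■■□□□□
step 5: □□□■■■□
■■■■■□□
□□■□□■□
■□□■□□■
■■■□□□□
step 6: □□□□□■■
□■□□□□■
□□□□□■□
■□□■□□■
■■■□□■□
step 7: □□■□□■□
■□□□□□■
□□□□□■□
■□■□■■□
□■■□■■□
step 8: ■□■■■■□
□□□□□■■
■■□□■■□
□□■□□□□
□□■□□□□
step 9: □■■■■■□
□□■□□□□
■■□□■■□
□□■■□□□
□□■□■□□
step 10: □■□□■■□
■□□□□□■
□■□□■□□
□□■□□■□
□□□□□■□
step 11: ■□□□■■□
■■□□■□■
■■□□□■■
□□□□■■□
□□□□□■■
step 12: □■□□■□□
□□□□■□□
□■□□□□□
□□□□■□□
□□□□□□□

5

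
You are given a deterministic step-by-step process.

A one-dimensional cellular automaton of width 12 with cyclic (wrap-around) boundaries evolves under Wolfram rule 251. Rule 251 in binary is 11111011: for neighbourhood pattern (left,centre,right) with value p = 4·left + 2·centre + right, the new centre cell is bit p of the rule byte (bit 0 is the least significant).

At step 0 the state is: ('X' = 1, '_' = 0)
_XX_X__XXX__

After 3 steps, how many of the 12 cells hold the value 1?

12

0) _XX_X__XXX__
1) XXXX_XXXXXXX
2) XXXXXXXXXXXX
3) XXXXXXXXXXXX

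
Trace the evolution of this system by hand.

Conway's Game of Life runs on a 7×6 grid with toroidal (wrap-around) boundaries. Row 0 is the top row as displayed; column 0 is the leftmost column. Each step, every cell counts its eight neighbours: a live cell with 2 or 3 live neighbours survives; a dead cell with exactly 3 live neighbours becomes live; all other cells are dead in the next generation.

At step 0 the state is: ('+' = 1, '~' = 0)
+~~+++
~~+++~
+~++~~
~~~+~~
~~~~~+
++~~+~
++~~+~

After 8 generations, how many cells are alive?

8

step 0: +~~+++
~~+++~
+~++~~
~~~+~~
~~~~~+
++~~+~
++~~+~
step 1: +~~~~~
+~~~~~
~+~~~~
~~+++~
+~~~++
~+~~+~
~~+~~~
step 2: ~+~~~~
++~~~~
~+++~~
+++++~
+++~~~
++~++~
~+~~~~
step 3: ~++~~~
+~~~~~
~~~~++
~~~~++
~~~~~~
~~~+~+
~+~~~~
step 4: +++~~~
++~~~+
+~~~+~
~~~~++
~~~~~+
~~~~~~
++~~~~
step 5: ~~+~~~
~~+~~~
~+~~+~
+~~~+~
~~~~++
+~~~~~
+~+~~~
step 6: ~~++~~
~+++~~
~+~+~+
+~~++~
+~~~+~
++~~~~
~~~~~~
step 7: ~+~+~~
++~~~~
~+~~~+
++++~~
+~~++~
++~~~+
~++~~~
step 8: ~~~~~~
~+~~~~
~~~~~+
~~~+~~
~~~++~
~~~+++
~~~~~~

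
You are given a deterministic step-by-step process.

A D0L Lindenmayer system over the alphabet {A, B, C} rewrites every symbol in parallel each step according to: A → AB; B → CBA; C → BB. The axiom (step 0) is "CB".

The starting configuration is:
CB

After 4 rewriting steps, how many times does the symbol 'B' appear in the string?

38

k=0  CB
k=1  BBCBA
k=2  CBACBABBCBAAB
k=3  BBCBAABBBCBAABCBACBABBCBAABABCBA
k=4  CBACBABBCBAABABCBACBACBABBCBAABABCBABBCBAABBBCBAABCBACBABBCBAABABCBAABCBABBCBAAB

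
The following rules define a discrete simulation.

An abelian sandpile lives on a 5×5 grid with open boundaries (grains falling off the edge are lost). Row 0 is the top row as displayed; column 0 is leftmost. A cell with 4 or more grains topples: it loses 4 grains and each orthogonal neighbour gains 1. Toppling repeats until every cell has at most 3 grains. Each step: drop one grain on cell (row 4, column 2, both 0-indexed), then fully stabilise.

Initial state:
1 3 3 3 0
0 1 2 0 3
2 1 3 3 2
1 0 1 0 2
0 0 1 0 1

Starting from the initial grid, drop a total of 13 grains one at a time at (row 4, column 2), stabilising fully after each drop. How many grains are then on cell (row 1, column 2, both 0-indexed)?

t=0: 1 3 3 3 0
0 1 2 0 3
2 1 3 3 2
1 0 1 0 2
0 0 1 0 1
t=1: 1 3 3 3 0
0 1 2 0 3
2 1 3 3 2
1 0 1 0 2
0 0 2 0 1
t=2: 1 3 3 3 0
0 1 2 0 3
2 1 3 3 2
1 0 1 0 2
0 0 3 0 1
t=3: 1 3 3 3 0
0 1 2 0 3
2 1 3 3 2
1 0 2 0 2
0 1 0 1 1
t=4: 1 3 3 3 0
0 1 2 0 3
2 1 3 3 2
1 0 2 0 2
0 1 1 1 1
t=5: 1 3 3 3 0
0 1 2 0 3
2 1 3 3 2
1 0 2 0 2
0 1 2 1 1
t=6: 1 3 3 3 0
0 1 2 0 3
2 1 3 3 2
1 0 2 0 2
0 1 3 1 1
t=7: 1 3 3 3 0
0 1 2 0 3
2 1 3 3 2
1 0 3 0 2
0 2 0 2 1
t=8: 1 3 3 3 0
0 1 2 0 3
2 1 3 3 2
1 0 3 0 2
0 2 1 2 1
t=9: 1 3 3 3 0
0 1 2 0 3
2 1 3 3 2
1 0 3 0 2
0 2 2 2 1
t=10: 1 3 3 3 0
0 1 2 0 3
2 1 3 3 2
1 0 3 0 2
0 2 3 2 1
t=11: 1 3 3 3 0
0 1 3 1 3
2 2 1 0 3
1 1 1 2 2
0 3 1 3 1
t=12: 1 3 3 3 0
0 1 3 1 3
2 2 1 0 3
1 1 1 2 2
0 3 2 3 1
t=13: 1 3 3 3 0
0 1 3 1 3
2 2 1 0 3
1 1 1 2 2
0 3 3 3 1

3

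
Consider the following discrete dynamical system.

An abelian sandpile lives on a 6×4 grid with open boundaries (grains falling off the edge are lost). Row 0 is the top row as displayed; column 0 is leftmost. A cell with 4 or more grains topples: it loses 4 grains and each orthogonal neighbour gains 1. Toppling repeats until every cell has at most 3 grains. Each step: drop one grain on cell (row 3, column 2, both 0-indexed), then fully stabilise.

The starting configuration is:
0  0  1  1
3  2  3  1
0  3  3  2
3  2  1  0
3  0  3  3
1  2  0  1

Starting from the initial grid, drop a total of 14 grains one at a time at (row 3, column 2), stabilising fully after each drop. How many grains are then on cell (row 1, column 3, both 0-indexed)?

3

0) 0  0  1  1
3  2  3  1
0  3  3  2
3  2  1  0
3  0  3  3
1  2  0  1
1) 0  0  1  1
3  2  3  1
0  3  3  2
3  2  2  0
3  0  3  3
1  2  0  1
2) 0  0  1  1
3  2  3  1
0  3  3  2
3  2  3  0
3  0  3  3
1  2  0  1
3) 1  1  2  1
0  1  1  2
3  2  2  3
1  1  3  2
0  3  1  0
2  2  1  2
4) 1  1  2  1
0  1  1  2
3  2  3  3
1  2  0  3
0  3  2  0
2  2  1  2
5) 1  1  2  1
0  1  1  2
3  2  3  3
1  2  1  3
0  3  2  0
2  2  1  2
6) 1  1  2  1
0  1  1  2
3  2  3  3
1  2  2  3
0  3  2  0
2  2  1  2
7) 1  1  2  1
0  1  1  2
3  2  3  3
1  2  3  3
0  3  2  0
2  2  1  2
8) 1  1  2  1
0  1  2  3
3  3  1  1
1  3  2  1
0  3  3  1
2  2  1  2
9) 1  1  2  1
0  1  2  3
3  3  1  1
1  3  3  1
0  3  3  1
2  2  1  2
10) 1  1  2  1
1  2  2  3
0  1  3  1
3  2  2  2
1  1  1  2
2  3  2  2
11) 1  1  2  1
1  2  2  3
0  1  3  1
3  2  3  2
1  1  1  2
2  3  2  2
12) 1  1  2  1
1  2  3  3
0  2  0  2
3  3  1  3
1  1  2  2
2  3  2  2
13) 1  1  2  1
1  2  3  3
0  2  0  2
3  3  2  3
1  1  2  2
2  3  2  2
14) 1  1  2  1
1  2  3  3
0  2  0  2
3  3  3  3
1  1  2  2
2  3  2  2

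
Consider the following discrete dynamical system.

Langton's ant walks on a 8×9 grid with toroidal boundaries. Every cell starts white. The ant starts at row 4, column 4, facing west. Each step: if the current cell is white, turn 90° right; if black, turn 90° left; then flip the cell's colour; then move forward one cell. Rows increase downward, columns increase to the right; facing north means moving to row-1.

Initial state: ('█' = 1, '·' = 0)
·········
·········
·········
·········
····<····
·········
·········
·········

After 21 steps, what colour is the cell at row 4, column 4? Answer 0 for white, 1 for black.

0) ·········
·········
·········
·········
····<····
·········
·········
·········
1) ·········
·········
·········
····^····
····█····
·········
·········
·········
2) ·········
·········
·········
····█>···
····█····
·········
·········
·········
3) ·········
·········
·········
····██···
····█v···
·········
·········
·········
4) ·········
·········
·········
····██···
····<█···
·········
·········
·········
5) ·········
·········
·········
····██···
·····█···
····v····
·········
·········
6) ·········
·········
·········
····██···
·····█···
···<█····
·········
·········
7) ·········
·········
·········
····██···
···^·█···
···██····
·········
·········
8) ·········
·········
·········
····██···
···█>█···
···██····
·········
·········
9) ·········
·········
·········
····██···
···███···
···█v····
·········
·········
10) ·········
·········
·········
····██···
···███···
···█·>···
·········
·········
11) ·········
·········
·········
····██···
···███···
···█·█···
·····v···
·········
12) ·········
·········
·········
····██···
···███···
···█·█···
····<█···
·········
13) ·········
·········
·········
····██···
···███···
···█^█···
····██···
·········
14) ·········
·········
·········
····██···
···███···
···██>···
····██···
·········
15) ·········
·········
·········
····██···
···██^···
···██····
····██···
·········
16) ·········
·········
·········
····██···
···█<····
···██····
····██···
·········
17) ·········
·········
·········
····██···
···█·····
···█v····
····██···
·········
18) ·········
·········
·········
····██···
···█·····
···█·>···
····██···
·········
19) ·········
·········
·········
····██···
···█·····
···█·█···
····█v···
·········
20) ·········
·········
·········
····██···
···█·····
···█·█···
····█·>··
·········
21) ·········
·········
·········
····██···
···█·····
···█·█···
····█·█··
······v··

0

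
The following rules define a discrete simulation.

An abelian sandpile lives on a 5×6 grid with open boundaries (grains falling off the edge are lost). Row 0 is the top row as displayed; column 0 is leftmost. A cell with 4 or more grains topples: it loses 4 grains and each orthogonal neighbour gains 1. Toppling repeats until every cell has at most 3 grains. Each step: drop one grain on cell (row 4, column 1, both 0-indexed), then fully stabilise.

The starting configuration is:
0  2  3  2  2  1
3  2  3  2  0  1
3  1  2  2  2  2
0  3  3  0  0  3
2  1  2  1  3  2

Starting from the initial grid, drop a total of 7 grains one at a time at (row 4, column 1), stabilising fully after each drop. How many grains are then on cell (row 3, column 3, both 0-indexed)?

1

k=0  0  2  3  2  2  1
3  2  3  2  0  1
3  1  2  2  2  2
0  3  3  0  0  3
2  1  2  1  3  2
k=1  0  2  3  2  2  1
3  2  3  2  0  1
3  1  2  2  2  2
0  3  3  0  0  3
2  2  2  1  3  2
k=2  0  2  3  2  2  1
3  2  3  2  0  1
3  1  2  2  2  2
0  3  3  0  0  3
2  3  2  1  3  2
k=3  0  2  3  2  2  1
3  2  3  2  0  1
3  2  3  2  2  2
1  1  1  1  0  3
3  2  0  2  3  2
k=4  0  2  3  2  2  1
3  2  3  2  0  1
3  2  3  2  2  2
1  1  1  1  0  3
3  3  0  2  3  2
k=5  0  2  3  2  2  1
3  2  3  2  0  1
3  2  3  2  2  2
2  2  1  1  0  3
0  1  1  2  3  2
k=6  0  2  3  2  2  1
3  2  3  2  0  1
3  2  3  2  2  2
2  2  1  1  0  3
0  2  1  2  3  2
k=7  0  2  3  2  2  1
3  2  3  2  0  1
3  2  3  2  2  2
2  2  1  1  0  3
0  3  1  2  3  2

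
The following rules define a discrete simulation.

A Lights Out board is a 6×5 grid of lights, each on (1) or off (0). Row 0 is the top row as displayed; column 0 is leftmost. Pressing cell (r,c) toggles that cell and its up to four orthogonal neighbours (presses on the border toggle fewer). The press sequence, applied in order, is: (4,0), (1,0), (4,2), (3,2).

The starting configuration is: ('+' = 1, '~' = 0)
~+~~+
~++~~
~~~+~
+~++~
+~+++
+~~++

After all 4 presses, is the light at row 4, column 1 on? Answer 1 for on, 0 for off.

0

gen 0: ~+~~+
~++~~
~~~+~
+~++~
+~+++
+~~++
gen 1: ~+~~+
~++~~
~~~+~
~~++~
~++++
~~~++
gen 2: ++~~+
+~+~~
+~~+~
~~++~
~++++
~~~++
gen 3: ++~~+
+~+~~
+~~+~
~~~+~
~~~~+
~~+++
gen 4: ++~~+
+~+~~
+~++~
~++~~
~~+~+
~~+++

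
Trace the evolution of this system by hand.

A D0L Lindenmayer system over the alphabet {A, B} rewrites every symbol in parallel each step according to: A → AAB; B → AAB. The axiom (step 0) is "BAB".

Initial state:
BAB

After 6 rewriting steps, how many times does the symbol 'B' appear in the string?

t=0: BAB
t=1: AABAABAAB
t=2: AABAABAABAABAABAABAABAABAAB
t=3: AABAABAABAABAABAABAABAABAABAABAABAABAABAABAABAABAABAABAABAABAABAABAABAABAABAABAAB
t=4: AABAABAABAABAABAABAABAABAABAABAABAABAABAABAABAABAABAABAABA…BAABAABAABAABAABAABAABAABAABAABAABAABAABAABAABAABAABAABAAB  (len 243)
t=5: AABAABAABAABAABAABAABAABAABAABAABAABAABAABAABAABAABAABAABA…BAABAABAABAABAABAABAABAABAABAABAABAABAABAABAABAABAABAABAAB  (len 729)
t=6: AABAABAABAABAABAABAABAABAABAABAABAABAABAABAABAABAABAABAABA…BAABAABAABAABAABAABAABAABAABAABAABAABAABAABAABAABAABAABAAB  (len 2187)

729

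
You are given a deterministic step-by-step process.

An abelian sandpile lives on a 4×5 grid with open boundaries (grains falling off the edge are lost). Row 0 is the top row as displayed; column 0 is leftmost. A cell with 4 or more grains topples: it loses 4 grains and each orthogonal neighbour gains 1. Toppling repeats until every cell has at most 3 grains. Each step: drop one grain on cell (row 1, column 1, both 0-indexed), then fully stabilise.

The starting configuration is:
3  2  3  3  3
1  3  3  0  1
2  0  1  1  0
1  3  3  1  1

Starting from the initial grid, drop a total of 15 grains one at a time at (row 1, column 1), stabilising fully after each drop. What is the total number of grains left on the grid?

36

0) 3  2  3  3  3
1  3  3  0  1
2  0  1  1  0
1  3  3  1  1
1) 0  1  2  1  0
3  2  1  2  2
2  1  2  1  0
1  3  3  1  1
2) 0  1  2  1  0
3  3  1  2  2
2  1  2  1  0
1  3  3  1  1
3) 1  2  2  1  0
0  1  2  2  2
3  2  2  1  0
1  3  3  1  1
4) 1  2  2  1  0
0  2  2  2  2
3  2  2  1  0
1  3  3  1  1
5) 1  2  2  1  0
0  3  2  2  2
3  2  2  1  0
1  3  3  1  1
6) 1  3  2  1  0
1  0  3  2  2
3  3  2  1  0
1  3  3  1  1
7) 1  3  2  1  0
1  1  3  2  2
3  3  2  1  0
1  3  3  1  1
8) 1  3  2  1  0
1  2  3  2  2
3  3  2  1  0
1  3  3  1  1
9) 1  3  2  1  0
1  3  3  2  2
3  3  2  1  0
1  3  3  1  1
10) 2  1  0  2  0
3  3  2  3  2
0  3  1  2  0
3  1  1  2  1
11) 3  2  0  2  0
0  2  3  3  2
2  0  2  2  0
3  2  1  2  1
12) 3  2  0  2  0
0  3  3  3  2
2  0  2  2  0
3  2  1  2  1
13) 3  3  1  3  0
1  1  1  0  3
2  1  3  3  0
3  2  1  2  1
14) 3  3  1  3  0
1  2  1  0  3
2  1  3  3  0
3  2  1  2  1
15) 3  3  1  3  0
1  3  1  0  3
2  1  3  3  0
3  2  1  2  1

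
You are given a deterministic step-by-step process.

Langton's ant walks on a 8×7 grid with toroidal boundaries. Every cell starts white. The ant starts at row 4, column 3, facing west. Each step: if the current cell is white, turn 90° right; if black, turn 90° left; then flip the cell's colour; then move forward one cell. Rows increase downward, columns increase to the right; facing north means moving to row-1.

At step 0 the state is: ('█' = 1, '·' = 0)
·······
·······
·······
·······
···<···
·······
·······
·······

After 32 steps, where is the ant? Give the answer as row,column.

6,5

gen 0: ·······
·······
·······
·······
···<···
·······
·······
·······
gen 1: ·······
·······
·······
···^···
···█···
·······
·······
·······
gen 2: ·······
·······
·······
···█>··
···█···
·······
·······
·······
gen 3: ·······
·······
·······
···██··
···█v··
·······
·······
·······
gen 4: ·······
·······
·······
···██··
···<█··
·······
·······
·······
gen 5: ·······
·······
·······
···██··
····█··
···v···
·······
·······
gen 6: ·······
·······
·······
···██··
····█··
··<█···
·······
·······
gen 7: ·······
·······
·······
···██··
··^·█··
··██···
·······
·······
gen 8: ·······
·······
·······
···██··
··█>█··
··██···
·······
·······
gen 9: ·······
·······
·······
···██··
··███··
··█v···
·······
·······
gen 10: ·······
·······
·······
···██··
··███··
··█·>··
·······
·······
gen 11: ·······
·······
·······
···██··
··███··
··█·█··
····v··
·······
gen 12: ·······
·······
·······
···██··
··███··
··█·█··
···<█··
·······
gen 13: ·······
·······
·······
···██··
··███··
··█^█··
···██··
·······
gen 14: ·······
·······
·······
···██··
··███··
··██>··
···██··
·······
gen 15: ·······
·······
·······
···██··
··██^··
··██···
···██··
·······
gen 16: ·······
·······
·······
···██··
··█<···
··██···
···██··
·······
gen 17: ·······
·······
·······
···██··
··█····
··█v···
···██··
·······
gen 18: ·······
·······
·······
···██··
··█····
··█·>··
···██··
·······
gen 19: ·······
·······
·······
···██··
··█····
··█·█··
···█v··
·······
gen 20: ·······
·······
·······
···██··
··█····
··█·█··
···█·>·
·······
gen 21: ·······
·······
·······
···██··
··█····
··█·█··
···█·█·
·····v·
gen 22: ·······
·······
·······
···██··
··█····
··█·█··
···█·█·
····<█·
gen 23: ·······
·······
·······
···██··
··█····
··█·█··
···█^█·
····██·
gen 24: ·······
·······
·······
···██··
··█····
··█·█··
···██>·
····██·
gen 25: ·······
·······
·······
···██··
··█····
··█·█^·
···██··
····██·
gen 26: ·······
·······
·······
···██··
··█····
··█·██>
···██··
····██·
gen 27: ·······
·······
·······
···██··
··█····
··█·███
···██·v
····██·
gen 28: ·······
·······
·······
···██··
··█····
··█·███
···██<█
····██·
gen 29: ·······
·······
·······
···██··
··█····
··█·█^█
···████
····██·
gen 30: ·······
·······
·······
···██··
··█····
··█·<·█
···████
····██·
gen 31: ·······
·······
·······
···██··
··█····
··█···█
···█v██
····██·
gen 32: ·······
·······
·······
···██··
··█····
··█···█
···█·>█
····██·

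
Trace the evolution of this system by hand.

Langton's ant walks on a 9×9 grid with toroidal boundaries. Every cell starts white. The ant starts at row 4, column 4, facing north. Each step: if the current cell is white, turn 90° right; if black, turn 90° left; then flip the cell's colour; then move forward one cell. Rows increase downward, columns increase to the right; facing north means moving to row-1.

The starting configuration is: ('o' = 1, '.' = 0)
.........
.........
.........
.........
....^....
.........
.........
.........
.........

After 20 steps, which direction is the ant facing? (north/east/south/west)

south

gen 0: .........
.........
.........
.........
....^....
.........
.........
.........
.........
gen 1: .........
.........
.........
.........
....o>...
.........
.........
.........
.........
gen 2: .........
.........
.........
.........
....oo...
.....v...
.........
.........
.........
gen 3: .........
.........
.........
.........
....oo...
....<o...
.........
.........
.........
gen 4: .........
.........
.........
.........
....^o...
....oo...
.........
.........
.........
gen 5: .........
.........
.........
.........
...<.o...
....oo...
.........
.........
.........
gen 6: .........
.........
.........
...^.....
...o.o...
....oo...
.........
.........
.........
gen 7: .........
.........
.........
...o>....
...o.o...
....oo...
.........
.........
.........
gen 8: .........
.........
.........
...oo....
...ovo...
....oo...
.........
.........
.........
gen 9: .........
.........
.........
...oo....
...<oo...
....oo...
.........
.........
.........
gen 10: .........
.........
.........
...oo....
....oo...
...voo...
.........
.........
.........
gen 11: .........
.........
.........
...oo....
....oo...
..<ooo...
.........
.........
.........
gen 12: .........
.........
.........
...oo....
..^.oo...
..oooo...
.........
.........
.........
gen 13: .........
.........
.........
...oo....
..o>oo...
..oooo...
.........
.........
.........
gen 14: .........
.........
.........
...oo....
..oooo...
..ovoo...
.........
.........
.........
gen 15: .........
.........
.........
...oo....
..oooo...
..o.>o...
.........
.........
.........
gen 16: .........
.........
.........
...oo....
..oo^o...
..o..o...
.........
.........
.........
gen 17: .........
.........
.........
...oo....
..o<.o...
..o..o...
.........
.........
.........
gen 18: .........
.........
.........
...oo....
..o..o...
..ov.o...
.........
.........
.........
gen 19: .........
.........
.........
...oo....
..o..o...
..<o.o...
.........
.........
.........
gen 20: .........
.........
.........
...oo....
..o..o...
...o.o...
..v......
.........
.........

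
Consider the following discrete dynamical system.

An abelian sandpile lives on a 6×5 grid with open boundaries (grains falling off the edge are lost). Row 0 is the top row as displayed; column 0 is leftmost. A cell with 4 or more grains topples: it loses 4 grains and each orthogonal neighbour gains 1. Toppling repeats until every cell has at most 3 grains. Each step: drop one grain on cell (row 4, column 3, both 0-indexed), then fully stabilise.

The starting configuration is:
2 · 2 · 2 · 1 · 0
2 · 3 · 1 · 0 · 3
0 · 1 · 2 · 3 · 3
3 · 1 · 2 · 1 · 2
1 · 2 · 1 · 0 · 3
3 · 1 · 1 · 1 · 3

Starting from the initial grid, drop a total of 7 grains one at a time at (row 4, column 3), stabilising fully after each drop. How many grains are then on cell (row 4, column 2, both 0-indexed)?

3

k=0  2 · 2 · 2 · 1 · 0
2 · 3 · 1 · 0 · 3
0 · 1 · 2 · 3 · 3
3 · 1 · 2 · 1 · 2
1 · 2 · 1 · 0 · 3
3 · 1 · 1 · 1 · 3
k=1  2 · 2 · 2 · 1 · 0
2 · 3 · 1 · 0 · 3
0 · 1 · 2 · 3 · 3
3 · 1 · 2 · 1 · 2
1 · 2 · 1 · 1 · 3
3 · 1 · 1 · 1 · 3
k=2  2 · 2 · 2 · 1 · 0
2 · 3 · 1 · 0 · 3
0 · 1 · 2 · 3 · 3
3 · 1 · 2 · 1 · 2
1 · 2 · 1 · 2 · 3
3 · 1 · 1 · 1 · 3
k=3  2 · 2 · 2 · 1 · 0
2 · 3 · 1 · 0 · 3
0 · 1 · 2 · 3 · 3
3 · 1 · 2 · 1 · 2
1 · 2 · 1 · 3 · 3
3 · 1 · 1 · 1 · 3
k=4  2 · 2 · 2 · 1 · 0
2 · 3 · 1 · 0 · 3
0 · 1 · 2 · 3 · 3
3 · 1 · 2 · 2 · 3
1 · 2 · 2 · 1 · 1
3 · 1 · 1 · 3 · 0
k=5  2 · 2 · 2 · 1 · 0
2 · 3 · 1 · 0 · 3
0 · 1 · 2 · 3 · 3
3 · 1 · 2 · 2 · 3
1 · 2 · 2 · 2 · 1
3 · 1 · 1 · 3 · 0
k=6  2 · 2 · 2 · 1 · 0
2 · 3 · 1 · 0 · 3
0 · 1 · 2 · 3 · 3
3 · 1 · 2 · 2 · 3
1 · 2 · 2 · 3 · 1
3 · 1 · 1 · 3 · 0
k=7  2 · 2 · 2 · 1 · 0
2 · 3 · 1 · 0 · 3
0 · 1 · 2 · 3 · 3
3 · 1 · 2 · 3 · 3
1 · 2 · 3 · 1 · 2
3 · 1 · 2 · 0 · 1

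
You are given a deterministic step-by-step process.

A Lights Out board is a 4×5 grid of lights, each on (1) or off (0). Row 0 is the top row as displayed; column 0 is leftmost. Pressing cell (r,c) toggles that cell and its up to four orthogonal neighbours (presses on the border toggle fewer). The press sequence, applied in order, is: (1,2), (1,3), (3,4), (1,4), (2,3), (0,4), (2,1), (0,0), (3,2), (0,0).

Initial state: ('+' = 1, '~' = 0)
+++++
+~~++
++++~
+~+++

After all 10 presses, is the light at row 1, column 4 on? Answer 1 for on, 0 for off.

0

gen 0: +++++
+~~++
++++~
+~+++
gen 1: ++~++
+++~+
++~+~
+~+++
gen 2: ++~~+
++~+~
++~~~
+~+++
gen 3: ++~~+
++~+~
++~~+
+~+~~
gen 4: ++~~~
++~~+
++~~~
+~+~~
gen 5: ++~~~
++~++
+++++
+~++~
gen 6: ++~++
++~+~
+++++
+~++~
gen 7: ++~++
+~~+~
~~~++
++++~
gen 8: ~~~++
~~~+~
~~~++
++++~
gen 9: ~~~++
~~~+~
~~+++
+~~~~
gen 10: ++~++
+~~+~
~~+++
+~~~~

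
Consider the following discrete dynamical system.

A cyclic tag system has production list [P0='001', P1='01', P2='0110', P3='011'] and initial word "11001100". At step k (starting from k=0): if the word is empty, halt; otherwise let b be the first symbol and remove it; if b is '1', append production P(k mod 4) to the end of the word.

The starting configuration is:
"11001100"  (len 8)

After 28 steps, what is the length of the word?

18

gen 0: "11001100"  (len 8)
gen 1: "1001100001"  (len 10)
gen 2: "00110000101"  (len 11)
gen 3: "0110000101"  (len 10)
gen 4: "110000101"  (len 9)
gen 5: "10000101001"  (len 11)
gen 6: "000010100101"  (len 12)
gen 7: "00010100101"  (len 11)
gen 8: "0010100101"  (len 10)
gen 9: "010100101"  (len 9)
gen 10: "10100101"  (len 8)
gen 11: "01001010110"  (len 11)
gen 12: "1001010110"  (len 10)
gen 13: "001010110001"  (len 12)
gen 14: "01010110001"  (len 11)
gen 15: "1010110001"  (len 10)
gen 16: "010110001011"  (len 12)
gen 17: "10110001011"  (len 11)
gen 18: "011000101101"  (len 12)
gen 19: "11000101101"  (len 11)
gen 20: "1000101101011"  (len 13)
gen 21: "000101101011001"  (len 15)
gen 22: "00101101011001"  (len 14)
gen 23: "0101101011001"  (len 13)
gen 24: "101101011001"  (len 12)
gen 25: "01101011001001"  (len 14)
gen 26: "1101011001001"  (len 13)
gen 27: "1010110010010110"  (len 16)
gen 28: "010110010010110011"  (len 18)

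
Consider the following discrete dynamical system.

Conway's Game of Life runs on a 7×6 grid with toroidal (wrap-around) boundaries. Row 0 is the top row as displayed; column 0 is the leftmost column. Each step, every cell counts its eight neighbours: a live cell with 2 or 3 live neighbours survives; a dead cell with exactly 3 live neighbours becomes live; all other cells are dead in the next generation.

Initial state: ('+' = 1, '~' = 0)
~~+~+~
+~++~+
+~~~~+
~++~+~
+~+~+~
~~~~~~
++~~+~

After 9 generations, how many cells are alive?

0) ~~+~+~
+~++~+
+~~~~+
~++~+~
+~+~+~
~~~~~~
++~~+~
1) ~~+~+~
+~++~~
~~~~~~
~~+~+~
~~+~~+
+~~+~~
~+~+~+
2) +~~~++
~+++~~
~++~~~
~~~+~~
~++~++
++~+~+
++~+~+
3) ~~~~~~
~~~+++
~+~~~~
+~~++~
~+~~~+
~~~+~~
~~~+~~
4) ~~~+~~
~~~~+~
+~+~~~
+++~++
+~++~+
~~+~+~
~~~~~~
5) ~~~~~~
~~~+~~
+~+~+~
~~~~+~
~~~~~~
~++~++
~~~+~~
6) ~~~~~~
~~~+~~
~~~~++
~~~+~+
~~~+++
~~+++~
~~+++~
7) ~~+~+~
~~~~+~
~~~+~+
+~~+~~
~~~~~+
~~~~~~
~~+~+~
8) ~~~~++
~~~~++
~~~+~+
+~~~~+
~~~~~~
~~~~~~
~~~~~~
9) ~~~~++
+~~+~~
~~~~~~
+~~~++
~~~~~~
~~~~~~
~~~~~~

7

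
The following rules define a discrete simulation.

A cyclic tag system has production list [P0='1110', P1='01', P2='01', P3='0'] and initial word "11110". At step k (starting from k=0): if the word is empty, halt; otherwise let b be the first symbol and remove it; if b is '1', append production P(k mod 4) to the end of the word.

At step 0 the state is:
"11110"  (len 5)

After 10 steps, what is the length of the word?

9

gen 0: "11110"  (len 5)
gen 1: "11101110"  (len 8)
gen 2: "110111001"  (len 9)
gen 3: "1011100101"  (len 10)
gen 4: "0111001010"  (len 10)
gen 5: "111001010"  (len 9)
gen 6: "1100101001"  (len 10)
gen 7: "10010100101"  (len 11)
gen 8: "00101001010"  (len 11)
gen 9: "0101001010"  (len 10)
gen 10: "101001010"  (len 9)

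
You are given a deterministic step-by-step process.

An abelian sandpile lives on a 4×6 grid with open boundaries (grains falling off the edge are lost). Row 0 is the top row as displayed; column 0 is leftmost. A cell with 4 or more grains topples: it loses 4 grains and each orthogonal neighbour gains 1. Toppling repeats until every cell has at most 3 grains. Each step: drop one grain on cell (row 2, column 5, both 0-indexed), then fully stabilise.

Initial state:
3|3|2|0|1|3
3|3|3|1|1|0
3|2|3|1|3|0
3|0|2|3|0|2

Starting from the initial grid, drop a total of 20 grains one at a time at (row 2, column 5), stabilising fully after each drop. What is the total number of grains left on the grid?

40

step 0: 3|3|2|0|1|3
3|3|3|1|1|0
3|2|3|1|3|0
3|0|2|3|0|2
step 1: 3|3|2|0|1|3
3|3|3|1|1|0
3|2|3|1|3|1
3|0|2|3|0|2
step 2: 3|3|2|0|1|3
3|3|3|1|1|0
3|2|3|1|3|2
3|0|2|3|0|2
step 3: 3|3|2|0|1|3
3|3|3|1|1|0
3|2|3|1|3|3
3|0|2|3|0|2
step 4: 3|3|2|0|1|3
3|3|3|1|2|1
3|2|3|2|0|1
3|0|2|3|1|3
step 5: 3|3|2|0|1|3
3|3|3|1|2|1
3|2|3|2|0|2
3|0|2|3|1|3
step 6: 3|3|2|0|1|3
3|3|3|1|2|1
3|2|3|2|0|3
3|0|2|3|1|3
step 7: 3|3|2|0|1|3
3|3|3|1|2|2
3|2|3|2|1|1
3|0|2|3|2|0
step 8: 3|3|2|0|1|3
3|3|3|1|2|2
3|2|3|2|1|2
3|0|2|3|2|0
step 9: 3|3|2|0|1|3
3|3|3|1|2|2
3|2|3|2|1|3
3|0|2|3|2|0
step 10: 3|3|2|0|1|3
3|3|3|1|2|3
3|2|3|2|2|0
3|0|2|3|2|1
step 11: 3|3|2|0|1|3
3|3|3|1|2|3
3|2|3|2|2|1
3|0|2|3|2|1
step 12: 3|3|2|0|1|3
3|3|3|1|2|3
3|2|3|2|2|2
3|0|2|3|2|1
step 13: 3|3|2|0|1|3
3|3|3|1|2|3
3|2|3|2|2|3
3|0|2|3|2|1
step 14: 3|3|2|0|2|0
3|3|3|1|3|1
3|2|3|2|3|1
3|0|2|3|2|2
step 15: 3|3|2|0|2|0
3|3|3|1|3|1
3|2|3|2|3|2
3|0|2|3|2|2
step 16: 3|3|2|0|2|0
3|3|3|1|3|1
3|2|3|2|3|3
3|0|2|3|2|2
step 17: 3|3|2|0|3|0
3|3|3|2|0|3
3|2|3|3|1|1
3|0|2|3|3|3
step 18: 3|3|2|0|3|0
3|3|3|2|0|3
3|2|3|3|1|2
3|0|2|3|3|3
step 19: 3|3|2|0|3|0
3|3|3|2|0|3
3|2|3|3|1|3
3|0|2|3|3|3
step 20: 1|2|0|2|3|1
2|3|3|0|3|0
2|1|3|3|0|3
0|3|0|2|2|1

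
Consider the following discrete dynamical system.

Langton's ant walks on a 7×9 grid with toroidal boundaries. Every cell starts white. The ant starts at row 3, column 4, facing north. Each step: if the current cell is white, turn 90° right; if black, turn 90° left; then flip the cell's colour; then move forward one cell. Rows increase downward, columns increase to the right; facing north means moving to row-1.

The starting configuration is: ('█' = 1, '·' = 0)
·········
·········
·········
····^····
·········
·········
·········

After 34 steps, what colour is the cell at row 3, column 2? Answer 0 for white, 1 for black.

1

t=0: ·········
·········
·········
····^····
·········
·········
·········
t=1: ·········
·········
·········
····█>···
·········
·········
·········
t=2: ·········
·········
·········
····██···
·····v···
·········
·········
t=3: ·········
·········
·········
····██···
····<█···
·········
·········
t=4: ·········
·········
·········
····^█···
····██···
·········
·········
t=5: ·········
·········
·········
···<·█···
····██···
·········
·········
t=6: ·········
·········
···^·····
···█·█···
····██···
·········
·········
t=7: ·········
·········
···█>····
···█·█···
····██···
·········
·········
t=8: ·········
·········
···██····
···█v█···
····██···
·········
·········
t=9: ·········
·········
···██····
···<██···
····██···
·········
·········
t=10: ·········
·········
···██····
····██···
···v██···
·········
·········
t=11: ·········
·········
···██····
····██···
··<███···
·········
·········
t=12: ·········
·········
···██····
··^·██···
··████···
·········
·········
t=13: ·········
·········
···██····
··█>██···
··████···
·········
·········
t=14: ·········
·········
···██····
··████···
··█v██···
·········
·········
t=15: ·········
·········
···██····
··████···
··█·>█···
·········
·········
t=16: ·········
·········
···██····
··██^█···
··█··█···
·········
·········
t=17: ·········
·········
···██····
··█<·█···
··█··█···
·········
·········
t=18: ·········
·········
···██····
··█··█···
··█v·█···
·········
·········
t=19: ·········
·········
···██····
··█··█···
··<█·█···
·········
·········
t=20: ·········
·········
···██····
··█··█···
···█·█···
··v······
·········
t=21: ·········
·········
···██····
··█··█···
···█·█···
·<█······
·········
t=22: ·········
·········
···██····
··█··█···
·^·█·█···
·██······
·········
t=23: ·········
·········
···██····
··█··█···
·█>█·█···
·██······
·········
t=24: ·········
·········
···██····
··█··█···
·███·█···
·█v······
·········
t=25: ·········
·········
···██····
··█··█···
·███·█···
·█·>·····
·········
t=26: ·········
·········
···██····
··█··█···
·███·█···
·█·█·····
···v·····
t=27: ·········
·········
···██····
··█··█···
·███·█···
·█·█·····
··<█·····
t=28: ·········
·········
···██····
··█··█···
·███·█···
·█^█·····
··██·····
t=29: ·········
·········
···██····
··█··█···
·███·█···
·██>·····
··██·····
t=30: ·········
·········
···██····
··█··█···
·██^·█···
·██······
··██·····
t=31: ·········
·········
···██····
··█··█···
·█<··█···
·██······
··██·····
t=32: ·········
·········
···██····
··█··█···
·█···█···
·█v······
··██·····
t=33: ·········
·········
···██····
··█··█···
·█···█···
·█·>·····
··██·····
t=34: ·········
·········
···██····
··█··█···
·█···█···
·█·█·····
··█v·····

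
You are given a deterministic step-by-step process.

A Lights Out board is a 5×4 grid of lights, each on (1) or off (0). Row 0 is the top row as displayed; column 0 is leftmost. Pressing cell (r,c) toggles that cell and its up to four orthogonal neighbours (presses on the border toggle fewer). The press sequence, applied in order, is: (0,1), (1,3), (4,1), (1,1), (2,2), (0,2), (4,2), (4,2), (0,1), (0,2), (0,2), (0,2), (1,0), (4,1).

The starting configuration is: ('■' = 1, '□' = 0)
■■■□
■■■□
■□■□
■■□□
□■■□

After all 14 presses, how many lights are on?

0) ■■■□
■■■□
■□■□
■■□□
□■■□
1) □□□□
■□■□
■□■□
■■□□
□■■□
2) □□□■
■□□■
■□■■
■■□□
□■■□
3) □□□■
■□□■
■□■■
■□□□
■□□□
4) □■□■
□■■■
■■■■
■□□□
■□□□
5) □■□■
□■□■
■□□□
■□■□
■□□□
6) □□■□
□■■■
■□□□
■□■□
■□□□
7) □□■□
□■■■
■□□□
■□□□
■■■■
8) □□■□
□■■■
■□□□
■□■□
■□□□
9) ■■□□
□□■■
■□□□
■□■□
■□□□
10) ■□■■
□□□■
■□□□
■□■□
■□□□
11) ■■□□
□□■■
■□□□
■□■□
■□□□
12) ■□■■
□□□■
■□□□
■□■□
■□□□
13) □□■■
■■□■
□□□□
■□■□
■□□□
14) □□■■
■■□■
□□□□
■■■□
□■■□

10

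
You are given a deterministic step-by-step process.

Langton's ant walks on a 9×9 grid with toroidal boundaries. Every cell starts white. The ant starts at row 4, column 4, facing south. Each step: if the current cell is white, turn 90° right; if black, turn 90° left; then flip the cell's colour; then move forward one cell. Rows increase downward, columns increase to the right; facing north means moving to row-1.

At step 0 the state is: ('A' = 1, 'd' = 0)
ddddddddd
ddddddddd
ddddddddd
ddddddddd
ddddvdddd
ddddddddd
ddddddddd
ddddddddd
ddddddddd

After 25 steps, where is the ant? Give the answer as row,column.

step 0: ddddddddd
ddddddddd
ddddddddd
ddddddddd
ddddvdddd
ddddddddd
ddddddddd
ddddddddd
ddddddddd
step 1: ddddddddd
ddddddddd
ddddddddd
ddddddddd
ddd<Adddd
ddddddddd
ddddddddd
ddddddddd
ddddddddd
step 2: ddddddddd
ddddddddd
ddddddddd
ddd^ddddd
dddAAdddd
ddddddddd
ddddddddd
ddddddddd
ddddddddd
step 3: ddddddddd
ddddddddd
ddddddddd
dddA>dddd
dddAAdddd
ddddddddd
ddddddddd
ddddddddd
ddddddddd
step 4: ddddddddd
ddddddddd
ddddddddd
dddAAdddd
dddAvdddd
ddddddddd
ddddddddd
ddddddddd
ddddddddd
step 5: ddddddddd
ddddddddd
ddddddddd
dddAAdddd
dddAd>ddd
ddddddddd
ddddddddd
ddddddddd
ddddddddd
step 6: ddddddddd
ddddddddd
ddddddddd
dddAAdddd
dddAdAddd
dddddvddd
ddddddddd
ddddddddd
ddddddddd
step 7: ddddddddd
ddddddddd
ddddddddd
dddAAdddd
dddAdAddd
dddd<Addd
ddddddddd
ddddddddd
ddddddddd
step 8: ddddddddd
ddddddddd
ddddddddd
dddAAdddd
dddA^Addd
ddddAAddd
ddddddddd
ddddddddd
ddddddddd
step 9: ddddddddd
ddddddddd
ddddddddd
dddAAdddd
dddAA>ddd
ddddAAddd
ddddddddd
ddddddddd
ddddddddd
step 10: ddddddddd
ddddddddd
ddddddddd
dddAA^ddd
dddAAdddd
ddddAAddd
ddddddddd
ddddddddd
ddddddddd
step 11: ddddddddd
ddddddddd
ddddddddd
dddAAA>dd
dddAAdddd
ddddAAddd
ddddddddd
ddddddddd
ddddddddd
step 12: ddddddddd
ddddddddd
ddddddddd
dddAAAAdd
dddAAdvdd
ddddAAddd
ddddddddd
ddddddddd
ddddddddd
step 13: ddddddddd
ddddddddd
ddddddddd
dddAAAAdd
dddAA<Add
ddddAAddd
ddddddddd
ddddddddd
ddddddddd
step 14: ddddddddd
ddddddddd
ddddddddd
dddAA^Add
dddAAAAdd
ddddAAddd
ddddddddd
ddddddddd
ddddddddd
step 15: ddddddddd
ddddddddd
ddddddddd
dddA<dAdd
dddAAAAdd
ddddAAddd
ddddddddd
ddddddddd
ddddddddd
step 16: ddddddddd
ddddddddd
ddddddddd
dddAddAdd
dddAvAAdd
ddddAAddd
ddddddddd
ddddddddd
ddddddddd
step 17: ddddddddd
ddddddddd
ddddddddd
dddAddAdd
dddAd>Add
ddddAAddd
ddddddddd
ddddddddd
ddddddddd
step 18: ddddddddd
ddddddddd
ddddddddd
dddAd^Add
dddAddAdd
ddddAAddd
ddddddddd
ddddddddd
ddddddddd
step 19: ddddddddd
ddddddddd
ddddddddd
dddAdA>dd
dddAddAdd
ddddAAddd
ddddddddd
ddddddddd
ddddddddd
step 20: ddddddddd
ddddddddd
dddddd^dd
dddAdAddd
dddAddAdd
ddddAAddd
ddddddddd
ddddddddd
ddddddddd
step 21: ddddddddd
ddddddddd
ddddddA>d
dddAdAddd
dddAddAdd
ddddAAddd
ddddddddd
ddddddddd
ddddddddd
step 22: ddddddddd
ddddddddd
ddddddAAd
dddAdAdvd
dddAddAdd
ddddAAddd
ddddddddd
ddddddddd
ddddddddd
step 23: ddddddddd
ddddddddd
ddddddAAd
dddAdA<Ad
dddAddAdd
ddddAAddd
ddddddddd
ddddddddd
ddddddddd
step 24: ddddddddd
ddddddddd
dddddd^Ad
dddAdAAAd
dddAddAdd
ddddAAddd
ddddddddd
ddddddddd
ddddddddd
step 25: ddddddddd
ddddddddd
ddddd<dAd
dddAdAAAd
dddAddAdd
ddddAAddd
ddddddddd
ddddddddd
ddddddddd

2,5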